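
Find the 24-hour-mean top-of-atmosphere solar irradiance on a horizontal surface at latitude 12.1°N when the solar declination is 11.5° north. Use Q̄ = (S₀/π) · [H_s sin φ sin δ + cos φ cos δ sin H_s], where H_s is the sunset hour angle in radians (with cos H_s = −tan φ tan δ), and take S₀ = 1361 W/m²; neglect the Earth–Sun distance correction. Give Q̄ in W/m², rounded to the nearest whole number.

444 W/m²

cos H_s = −tan(12.1°) · tan(11.5°) = -0.0436, so H_s = arccos(-0.0436) = 92.50°. In radians, H_s = 1.6144.
H_s sin φ sin δ = 1.6144 × 0.2096 × 0.1994 = 0.0675.
cos φ cos δ sin H_s = 0.9778 × 0.9799 × 0.9990 = 0.9572.
Q̄ = (1361/π) × (0.0675 + 0.9572) = 433.22 × 1.0247 = 443.92 W/m².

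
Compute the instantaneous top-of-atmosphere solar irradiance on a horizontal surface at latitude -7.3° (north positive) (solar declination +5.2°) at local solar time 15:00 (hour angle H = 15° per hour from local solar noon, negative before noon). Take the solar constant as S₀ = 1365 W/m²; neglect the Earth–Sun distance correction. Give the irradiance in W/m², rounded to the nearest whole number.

938 W/m²

Hour angle H = 15° × (15 − 12) = 45.00°.
With φ = -7.3°, δ = 5.2°, H = 45.00°: sin φ sin δ = -0.0115, cos φ cos δ cos H = 0.6985, so cos θ_z = 0.6870.
Top-of-atmosphere irradiance = S₀ cos θ_z = 1365 × 0.6870 = 937.76 W/m².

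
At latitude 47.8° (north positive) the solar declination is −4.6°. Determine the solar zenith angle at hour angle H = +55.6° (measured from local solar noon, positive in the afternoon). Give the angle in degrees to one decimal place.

71.4°

With φ = 47.8°, δ = -4.6°, H = 55.60°: sin φ sin δ = -0.0594, cos φ cos δ cos H = 0.3783, so cos θ_z = 0.3189.
θ_z = arccos(0.3189) = 71.40°.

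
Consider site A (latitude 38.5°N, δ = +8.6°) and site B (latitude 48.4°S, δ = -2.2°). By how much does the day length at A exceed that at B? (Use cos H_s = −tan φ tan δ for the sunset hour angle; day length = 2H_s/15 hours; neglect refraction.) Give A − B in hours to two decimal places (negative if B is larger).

+0.59 h

A: H_s = arccos(−tan 38.5° · tan 8.6°) = 96.91°, so 2H_s/15 = 12.9213 h.
B: H_s = arccos(−tan -48.4° · tan -2.2°) = 92.48°, so 2H_s/15 = 12.3307 h.
A − B = 12.9213 − 12.3307 = 0.5906 h.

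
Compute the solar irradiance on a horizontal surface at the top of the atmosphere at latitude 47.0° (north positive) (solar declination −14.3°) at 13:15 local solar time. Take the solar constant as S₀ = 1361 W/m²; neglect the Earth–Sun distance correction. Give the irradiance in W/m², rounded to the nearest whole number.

Hour angle H = 15° × (13.25 − 12) = 18.75°.
cos θ_z = sin(47.0°) sin(-14.3°) + cos(47.0°) cos(-14.3°) cos(18.75°) = -0.1806 + 0.6258 = 0.4452.
Top-of-atmosphere irradiance = S₀ cos θ_z = 1361 × 0.4452 = 605.92 W/m².

606 W/m²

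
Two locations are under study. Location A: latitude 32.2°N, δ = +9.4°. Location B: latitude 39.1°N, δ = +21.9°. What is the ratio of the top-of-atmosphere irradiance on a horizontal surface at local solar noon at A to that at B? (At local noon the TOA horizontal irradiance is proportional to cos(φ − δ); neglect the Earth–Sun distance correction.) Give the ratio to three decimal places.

A: cos θ_z = cos(32.2° − (9.4°)) = 0.9219.
B: cos θ_z = cos(39.1° − (21.9°)) = 0.9553.
Ratio A/B = 0.9219 / 0.9553 = 0.9650.

0.965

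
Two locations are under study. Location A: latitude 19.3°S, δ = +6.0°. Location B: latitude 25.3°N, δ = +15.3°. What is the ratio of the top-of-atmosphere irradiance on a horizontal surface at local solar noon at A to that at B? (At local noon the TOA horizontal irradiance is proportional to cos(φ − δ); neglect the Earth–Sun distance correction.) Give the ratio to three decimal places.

A: cos θ_z = cos(-19.3° − (6.0°)) = 0.9041.
B: cos θ_z = cos(25.3° − (15.3°)) = 0.9848.
Ratio A/B = 0.9041 / 0.9848 = 0.9181.

0.918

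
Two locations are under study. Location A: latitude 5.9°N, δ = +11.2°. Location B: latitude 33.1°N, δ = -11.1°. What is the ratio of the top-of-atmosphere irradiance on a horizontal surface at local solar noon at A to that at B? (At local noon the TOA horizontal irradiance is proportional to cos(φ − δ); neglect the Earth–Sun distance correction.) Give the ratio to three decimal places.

A: cos θ_z = cos(5.9° − (11.2°)) = 0.9957.
B: cos θ_z = cos(33.1° − (-11.1°)) = 0.7169.
Ratio A/B = 0.9957 / 0.7169 = 1.3889.

1.389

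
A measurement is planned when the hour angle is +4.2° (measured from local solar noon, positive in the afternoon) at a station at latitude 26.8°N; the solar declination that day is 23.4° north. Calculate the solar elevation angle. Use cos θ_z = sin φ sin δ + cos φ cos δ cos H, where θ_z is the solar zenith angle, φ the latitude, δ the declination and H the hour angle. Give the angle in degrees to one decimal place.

With φ = 26.8°, δ = 23.4°, H = 4.20°: sin φ sin δ = 0.1791, cos φ cos δ cos H = 0.8170, so cos θ_z = 0.9961.
θ_z = arccos(0.9961) = 5.06°, so the elevation is 90° − 5.06° = 84.94°.

84.9°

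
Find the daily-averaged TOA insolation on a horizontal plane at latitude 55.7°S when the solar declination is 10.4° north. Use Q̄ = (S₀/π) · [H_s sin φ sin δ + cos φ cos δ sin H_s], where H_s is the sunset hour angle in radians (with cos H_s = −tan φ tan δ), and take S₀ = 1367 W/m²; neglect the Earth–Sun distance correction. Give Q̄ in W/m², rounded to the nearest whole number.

−tan φ tan δ = −(-1.4659)(0.1835) = 0.2690; H_s = arccos(0.2690) = 74.40°. In radians, H_s = 1.2985.
H_s sin φ sin δ = 1.2985 × -0.8261 × 0.1805 = -0.1936.
cos φ cos δ sin H_s = 0.5635 × 0.9836 × 0.9632 = 0.5339.
Q̄ = (1367/π) × (-0.1936 + 0.5339) = 435.13 × 0.3403 = 148.07 W/m².

148 W/m²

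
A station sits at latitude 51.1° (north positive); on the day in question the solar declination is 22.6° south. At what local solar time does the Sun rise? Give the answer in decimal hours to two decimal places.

−tan φ tan δ = −(1.2393)(-0.4163) = 0.5159; H_s = arccos(0.5159) = 58.94°.
Sunrise is at 12 − H_s/15 = 12 − 3.929 = 8.071 h local solar time.

8.07 h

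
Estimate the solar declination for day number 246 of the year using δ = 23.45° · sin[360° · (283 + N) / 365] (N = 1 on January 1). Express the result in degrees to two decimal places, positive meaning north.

360 × (283 + 246) / 365 = 521.753°; sin(521.753°) = 0.3131.
δ = 23.45 × 0.3131 = 7.342° ≈ +7.34°.

+7.34°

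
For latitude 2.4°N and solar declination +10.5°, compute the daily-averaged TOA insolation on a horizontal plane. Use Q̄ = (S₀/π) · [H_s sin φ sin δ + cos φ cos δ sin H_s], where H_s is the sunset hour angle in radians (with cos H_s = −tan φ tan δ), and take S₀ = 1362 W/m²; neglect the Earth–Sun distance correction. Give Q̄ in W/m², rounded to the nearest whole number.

431 W/m²

cos H_s = −tan(2.4°) · tan(10.5°) = -0.0078, so H_s = arccos(-0.0078) = 90.45°. In radians, H_s = 1.5787.
H_s sin φ sin δ = 1.5787 × 0.0419 × 0.1822 = 0.0121.
cos φ cos δ sin H_s = 0.9991 × 0.9833 × 1.0000 = 0.9824.
Q̄ = (1362/π) × (0.0121 + 0.9824) = 433.54 × 0.9945 = 431.16 W/m².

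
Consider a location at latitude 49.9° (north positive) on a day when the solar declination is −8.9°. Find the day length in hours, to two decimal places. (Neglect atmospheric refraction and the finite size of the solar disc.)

10.57 hours

cos H_s = −tan(49.9°) · tan(-8.9°) = 0.1860, so H_s = arccos(0.1860) = 79.28°.
Day length = 2 H_s / 15° h⁻¹ = 158.56° / 15 = 10.571 h.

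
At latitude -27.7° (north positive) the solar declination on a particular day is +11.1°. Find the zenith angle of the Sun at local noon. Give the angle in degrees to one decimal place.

38.8°

At local solar noon the hour angle is zero, so the zenith angle is |φ − δ| = |-27.7° − (11.1°)| = 38.8°.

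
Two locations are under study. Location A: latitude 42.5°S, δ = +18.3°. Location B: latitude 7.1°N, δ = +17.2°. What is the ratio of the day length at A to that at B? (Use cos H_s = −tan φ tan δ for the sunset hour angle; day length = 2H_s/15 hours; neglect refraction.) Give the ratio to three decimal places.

0.785

A: H_s = arccos(−tan -42.5° · tan 18.3°) = 72.36°, so 2H_s/15 = 9.6480 h.
B: H_s = arccos(−tan 7.1° · tan 17.2°) = 92.21°, so 2H_s/15 = 12.2947 h.
Ratio A/B = 9.6480 / 12.2947 = 0.7847.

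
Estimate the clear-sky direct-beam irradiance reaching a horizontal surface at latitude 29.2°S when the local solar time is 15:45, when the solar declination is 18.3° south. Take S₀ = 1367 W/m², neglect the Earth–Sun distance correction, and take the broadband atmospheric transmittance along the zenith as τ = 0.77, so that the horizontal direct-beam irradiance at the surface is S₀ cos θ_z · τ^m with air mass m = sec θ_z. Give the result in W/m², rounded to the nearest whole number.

548 W/m²

Hour angle H = 15° × (15.75 − 12) = 56.25°.
cos θ_z = sin φ sin δ + cos φ cos δ cos H = (-0.4879)(-0.3140) + (0.8729)(0.9494)(0.5556) = 0.6136.
Air mass m = 1/cos θ_z = 1/0.6136 = 1.630; τ^m = 0.77^1.630 = 0.6531.
Surface direct beam = 1367 × 0.6136 × 0.6531 = 547.81 W/m².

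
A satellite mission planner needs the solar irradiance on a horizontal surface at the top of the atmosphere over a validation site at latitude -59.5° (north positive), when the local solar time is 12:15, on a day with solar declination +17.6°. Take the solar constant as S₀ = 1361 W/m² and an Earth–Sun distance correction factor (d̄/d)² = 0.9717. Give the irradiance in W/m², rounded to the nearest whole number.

Hour angle H = 15° × (12.25 − 12) = 3.75°.
With φ = -59.5°, δ = 17.6°, H = 3.75°: sin φ sin δ = -0.2605, cos φ cos δ cos H = 0.4827, so cos θ_z = 0.2222.
Top-of-atmosphere irradiance = S₀ (d̄/d)² cos θ_z = 1361 × 0.9717 × 0.2222 = 293.86 W/m².

294 W/m²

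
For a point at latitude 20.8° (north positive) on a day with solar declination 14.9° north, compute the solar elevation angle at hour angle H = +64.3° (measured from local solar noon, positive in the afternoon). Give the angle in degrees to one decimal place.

With φ = 20.8°, δ = 14.9°, H = 64.30°: sin φ sin δ = 0.0913, cos φ cos δ cos H = 0.3918, so cos θ_z = 0.4831.
θ_z = arccos(0.4831) = 61.11°, so the elevation is 90° − 61.11° = 28.89°.

28.9°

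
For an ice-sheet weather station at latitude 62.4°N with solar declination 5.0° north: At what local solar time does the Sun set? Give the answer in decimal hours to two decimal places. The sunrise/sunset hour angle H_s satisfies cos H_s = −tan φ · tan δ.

−tan φ tan δ = −(1.9128)(0.0875) = -0.1674; H_s = arccos(-0.1674) = 99.64°.
Sunset is at 12 + H_s/15 = 12 + 6.643 = 18.643 h local solar time.

18.64 h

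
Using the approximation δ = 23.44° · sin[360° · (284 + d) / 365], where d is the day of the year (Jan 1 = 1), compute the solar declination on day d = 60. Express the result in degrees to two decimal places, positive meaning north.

-8.29°

360 × (284 + 60) / 365 = 339.288°; sin(339.288°) = -0.3537.
δ = 23.44 × -0.3537 = -8.291° ≈ -8.29°.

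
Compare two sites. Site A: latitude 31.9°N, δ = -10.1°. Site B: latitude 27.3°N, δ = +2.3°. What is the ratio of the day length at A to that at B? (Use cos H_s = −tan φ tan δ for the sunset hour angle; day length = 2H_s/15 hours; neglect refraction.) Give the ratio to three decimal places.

A: H_s = arccos(−tan 31.9° · tan -10.1°) = 83.63°, so 2H_s/15 = 11.1507 h.
B: H_s = arccos(−tan 27.3° · tan 2.3°) = 91.19°, so 2H_s/15 = 12.1587 h.
Ratio A/B = 11.1507 / 12.1587 = 0.9171.

0.917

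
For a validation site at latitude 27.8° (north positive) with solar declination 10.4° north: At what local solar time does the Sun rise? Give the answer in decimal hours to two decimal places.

The sunset hour angle satisfies cos H_s = −tan φ tan δ = -0.0968, giving H_s = 95.55°.
Sunrise is at 12 − H_s/15 = 12 − 6.370 = 5.630 h local solar time.

5.63 h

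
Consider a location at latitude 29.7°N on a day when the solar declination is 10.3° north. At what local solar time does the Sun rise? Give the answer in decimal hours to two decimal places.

−tan φ tan δ = −(0.5704)(0.1817) = -0.1036; H_s = arccos(-0.1036) = 95.95°.
Sunrise is at 12 − H_s/15 = 12 − 6.397 = 5.603 h local solar time.

5.60 h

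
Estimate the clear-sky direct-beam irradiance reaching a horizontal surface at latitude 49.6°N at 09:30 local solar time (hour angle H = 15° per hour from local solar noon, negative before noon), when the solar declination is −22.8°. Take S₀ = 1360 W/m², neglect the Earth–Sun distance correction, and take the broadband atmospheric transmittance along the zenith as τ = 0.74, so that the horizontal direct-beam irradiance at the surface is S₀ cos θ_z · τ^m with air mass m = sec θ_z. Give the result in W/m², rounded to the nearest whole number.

Hour angle H = 15° × (9.5 − 12) = -37.50°.
With φ = 49.6°, δ = -22.8°, H = -37.50°: sin φ sin δ = -0.2951, cos φ cos δ cos H = 0.4740, so cos θ_z = 0.1789.
Air mass m = 1/cos θ_z = 1/0.1789 = 5.590; τ^m = 0.74^5.590 = 0.1858.
Surface direct beam = 1360 × 0.1789 × 0.1858 = 45.21 W/m².

45 W/m²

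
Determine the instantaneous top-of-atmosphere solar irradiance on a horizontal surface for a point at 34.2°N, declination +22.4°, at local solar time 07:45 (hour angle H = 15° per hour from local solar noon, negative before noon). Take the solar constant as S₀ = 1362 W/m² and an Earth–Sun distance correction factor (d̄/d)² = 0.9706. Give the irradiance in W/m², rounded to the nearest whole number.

730 W/m²

Hour angle H = 15° × (7.75 − 12) = -63.75°.
cos θ_z = sin φ sin δ + cos φ cos δ cos H = (0.5621)(0.3811) + (0.8271)(0.9245)(0.4423) = 0.5524.
Top-of-atmosphere irradiance = S₀ (d̄/d)² cos θ_z = 1362 × 0.9706 × 0.5524 = 730.25 W/m².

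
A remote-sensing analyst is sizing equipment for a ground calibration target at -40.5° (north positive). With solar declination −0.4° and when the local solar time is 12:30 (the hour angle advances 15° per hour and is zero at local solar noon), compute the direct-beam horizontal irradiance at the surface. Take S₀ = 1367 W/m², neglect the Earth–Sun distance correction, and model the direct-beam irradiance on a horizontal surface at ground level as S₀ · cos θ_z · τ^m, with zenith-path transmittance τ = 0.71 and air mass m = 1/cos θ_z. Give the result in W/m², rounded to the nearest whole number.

660 W/m²

Hour angle H = 15° × (12.5 − 12) = 7.50°.
cos θ_z = sin(-40.5°) sin(-0.4°) + cos(-40.5°) cos(-0.4°) cos(7.50°) = 0.0045 + 0.7539 = 0.7584.
Air mass m = 1/cos θ_z = 1/0.7584 = 1.319; τ^m = 0.71^1.319 = 0.6365.
Surface direct beam = 1367 × 0.7584 × 0.6365 = 659.88 W/m².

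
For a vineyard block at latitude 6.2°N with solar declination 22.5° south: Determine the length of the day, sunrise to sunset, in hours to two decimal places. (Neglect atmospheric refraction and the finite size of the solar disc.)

The sunset hour angle satisfies cos H_s = −tan φ tan δ = 0.0450, giving H_s = 87.42°.
Day length = 2 H_s / 15° h⁻¹ = 174.84° / 15 = 11.656 h.

11.66 hours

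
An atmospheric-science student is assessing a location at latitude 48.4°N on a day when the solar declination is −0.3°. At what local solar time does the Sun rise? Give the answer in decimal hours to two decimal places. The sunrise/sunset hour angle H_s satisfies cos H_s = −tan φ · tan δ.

6.02 h

cos H_s = −tan(48.4°) · tan(-0.3°) = 0.0059, so H_s = arccos(0.0059) = 89.66°.
Sunrise is at 12 − H_s/15 = 12 − 5.977 = 6.023 h local solar time.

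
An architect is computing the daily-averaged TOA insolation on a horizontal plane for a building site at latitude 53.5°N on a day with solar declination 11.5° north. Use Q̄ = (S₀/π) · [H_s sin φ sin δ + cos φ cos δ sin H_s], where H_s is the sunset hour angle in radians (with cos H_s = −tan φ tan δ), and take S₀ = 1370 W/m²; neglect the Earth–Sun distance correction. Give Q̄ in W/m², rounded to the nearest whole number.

374 W/m²

−tan φ tan δ = −(1.3514)(0.2035) = -0.2750; H_s = arccos(-0.2750) = 105.96°. In radians, H_s = 1.8494.
H_s sin φ sin δ = 1.8494 × 0.8039 × 0.1994 = 0.2965.
cos φ cos δ sin H_s = 0.5948 × 0.9799 × 0.9614 = 0.5603.
Q̄ = (1370/π) × (0.2965 + 0.5603) = 436.08 × 0.8568 = 373.63 W/m².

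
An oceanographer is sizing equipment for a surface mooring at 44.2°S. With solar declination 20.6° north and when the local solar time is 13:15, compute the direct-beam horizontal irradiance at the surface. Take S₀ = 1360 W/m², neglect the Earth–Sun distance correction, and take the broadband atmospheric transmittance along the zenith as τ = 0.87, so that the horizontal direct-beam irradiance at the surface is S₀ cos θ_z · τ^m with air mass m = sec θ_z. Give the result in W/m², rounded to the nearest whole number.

Hour angle H = 15° × (13.25 − 12) = 18.75°.
cos θ_z = sin φ sin δ + cos φ cos δ cos H = (-0.6972)(0.3518) + (0.7169)(0.9361)(0.9469) = 0.3902.
Air mass m = 1/cos θ_z = 1/0.3902 = 2.563; τ^m = 0.87^2.563 = 0.6998.
Surface direct beam = 1360 × 0.3902 × 0.6998 = 371.36 W/m².

371 W/m²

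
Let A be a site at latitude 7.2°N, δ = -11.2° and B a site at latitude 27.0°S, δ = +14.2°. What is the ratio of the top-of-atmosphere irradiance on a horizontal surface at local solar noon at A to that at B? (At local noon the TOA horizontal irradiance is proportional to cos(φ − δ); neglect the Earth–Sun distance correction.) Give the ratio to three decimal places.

A: cos θ_z = cos(7.2° − (-11.2°)) = 0.9489.
B: cos θ_z = cos(-27.0° − (14.2°)) = 0.7524.
Ratio A/B = 0.9489 / 0.7524 = 1.2612.

1.261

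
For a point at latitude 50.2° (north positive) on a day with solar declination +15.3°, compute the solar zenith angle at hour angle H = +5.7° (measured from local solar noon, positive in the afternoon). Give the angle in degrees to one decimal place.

35.2°

cos θ_z = sin(50.2°) sin(15.3°) + cos(50.2°) cos(15.3°) cos(5.70°) = 0.2027 + 0.6144 = 0.8171.
θ_z = arccos(0.8171) = 35.20°.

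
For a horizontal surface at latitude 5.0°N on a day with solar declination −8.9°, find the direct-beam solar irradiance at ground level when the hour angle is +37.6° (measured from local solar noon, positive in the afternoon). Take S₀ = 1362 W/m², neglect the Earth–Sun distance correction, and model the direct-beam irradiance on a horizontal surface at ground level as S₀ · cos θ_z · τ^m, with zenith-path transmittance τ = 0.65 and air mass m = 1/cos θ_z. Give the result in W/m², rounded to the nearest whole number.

cos θ_z = sin(5.0°) sin(-8.9°) + cos(5.0°) cos(-8.9°) cos(37.60°) = -0.0135 + 0.7798 = 0.7663.
Air mass m = 1/cos θ_z = 1/0.7663 = 1.305; τ^m = 0.65^1.305 = 0.5700.
Surface direct beam = 1362 × 0.7663 × 0.5700 = 594.91 W/m².

595 W/m²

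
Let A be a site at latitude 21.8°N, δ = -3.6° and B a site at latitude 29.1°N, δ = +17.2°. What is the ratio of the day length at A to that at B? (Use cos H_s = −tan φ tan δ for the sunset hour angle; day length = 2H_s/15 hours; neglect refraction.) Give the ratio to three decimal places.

A: H_s = arccos(−tan 21.8° · tan -3.6°) = 88.56°, so 2H_s/15 = 11.8080 h.
B: H_s = arccos(−tan 29.1° · tan 17.2°) = 99.92°, so 2H_s/15 = 13.3227 h.
Ratio A/B = 11.8080 / 13.3227 = 0.8863.

0.886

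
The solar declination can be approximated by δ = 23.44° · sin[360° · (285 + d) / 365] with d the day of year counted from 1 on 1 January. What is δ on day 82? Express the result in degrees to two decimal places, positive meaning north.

+0.81°

360 × (285 + 82) / 365 = 361.973°; sin(361.973°) = 0.0344.
δ = 23.44 × 0.0344 = 0.806° ≈ +0.81°.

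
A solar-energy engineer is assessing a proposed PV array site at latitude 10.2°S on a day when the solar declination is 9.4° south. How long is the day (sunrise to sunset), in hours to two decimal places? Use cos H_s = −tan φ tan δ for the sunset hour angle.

12.23 hours

cos H_s = −tan(-10.2°) · tan(-9.4°) = -0.0298, so H_s = arccos(-0.0298) = 91.71°.
Day length = 2 H_s / 15° h⁻¹ = 183.42° / 15 = 12.228 h.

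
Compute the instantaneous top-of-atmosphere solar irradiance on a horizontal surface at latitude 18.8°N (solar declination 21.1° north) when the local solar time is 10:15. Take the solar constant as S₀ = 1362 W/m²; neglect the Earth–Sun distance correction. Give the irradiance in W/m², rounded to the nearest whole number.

1237 W/m²

Hour angle H = 15° × (10.25 − 12) = -26.25°.
cos θ_z = sin φ sin δ + cos φ cos δ cos H = (0.3223)(0.3600) + (0.9466)(0.9330)(0.8969) = 0.9082.
Top-of-atmosphere irradiance = S₀ cos θ_z = 1362 × 0.9082 = 1236.97 W/m².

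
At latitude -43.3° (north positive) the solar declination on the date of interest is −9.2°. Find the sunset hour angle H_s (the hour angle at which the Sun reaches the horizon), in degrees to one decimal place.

−tan φ tan δ = −(-0.9424)(-0.1620) = -0.1527; H_s = arccos(-0.1527) = 98.78°.

98.8°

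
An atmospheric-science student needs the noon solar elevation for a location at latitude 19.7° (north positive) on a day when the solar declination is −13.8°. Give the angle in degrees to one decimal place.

56.5°

At local solar noon the hour angle is zero, so the elevation is 90° − |φ − δ| = 90° − |19.7° − (-13.8°)| = 90° − 33.5° = 56.5°.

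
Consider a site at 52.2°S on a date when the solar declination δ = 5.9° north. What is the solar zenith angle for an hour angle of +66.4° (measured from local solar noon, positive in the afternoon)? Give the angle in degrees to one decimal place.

With φ = -52.2°, δ = 5.9°, H = 66.40°: sin φ sin δ = -0.0812, cos φ cos δ cos H = 0.2441, so cos θ_z = 0.1629.
θ_z = arccos(0.1629) = 80.62°.

80.6°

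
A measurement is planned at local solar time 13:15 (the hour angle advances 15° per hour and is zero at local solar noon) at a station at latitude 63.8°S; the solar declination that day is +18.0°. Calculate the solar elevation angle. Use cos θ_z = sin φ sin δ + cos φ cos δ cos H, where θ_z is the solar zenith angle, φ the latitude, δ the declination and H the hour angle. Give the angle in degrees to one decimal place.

Hour angle H = 15° × (13.25 − 12) = 18.75°.
cos θ_z = sin(-63.8°) sin(18.0°) + cos(-63.8°) cos(18.0°) cos(18.75°) = -0.2773 + 0.3976 = 0.1203.
θ_z = arccos(0.1203) = 83.09°, so the elevation is 90° − 83.09° = 6.91°.

6.9°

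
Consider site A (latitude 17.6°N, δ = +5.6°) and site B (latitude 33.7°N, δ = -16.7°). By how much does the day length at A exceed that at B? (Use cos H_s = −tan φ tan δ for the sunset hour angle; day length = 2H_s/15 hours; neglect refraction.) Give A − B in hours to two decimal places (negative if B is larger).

A: H_s = arccos(−tan 17.6° · tan 5.6°) = 91.78°, so 2H_s/15 = 12.2373 h.
B: H_s = arccos(−tan 33.7° · tan -16.7°) = 78.46°, so 2H_s/15 = 10.4613 h.
A − B = 12.2373 − 10.4613 = 1.7760 h.

+1.78 h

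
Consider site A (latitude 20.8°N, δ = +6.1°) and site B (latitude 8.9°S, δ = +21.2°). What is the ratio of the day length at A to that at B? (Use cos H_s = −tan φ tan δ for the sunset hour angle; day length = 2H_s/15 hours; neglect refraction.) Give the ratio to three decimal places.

1.067

A: H_s = arccos(−tan 20.8° · tan 6.1°) = 92.33°, so 2H_s/15 = 12.3107 h.
B: H_s = arccos(−tan -8.9° · tan 21.2°) = 86.52°, so 2H_s/15 = 11.5360 h.
Ratio A/B = 12.3107 / 11.5360 = 1.0672.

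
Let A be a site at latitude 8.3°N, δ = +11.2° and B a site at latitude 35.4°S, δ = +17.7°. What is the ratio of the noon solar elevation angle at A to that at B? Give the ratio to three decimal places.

A: 90° − |8.3 − (11.2)| = 87.10°.
B: 90° − |-35.4 − (17.7)| = 36.90°.
Ratio A/B = 87.1000 / 36.9000 = 2.3604.

2.360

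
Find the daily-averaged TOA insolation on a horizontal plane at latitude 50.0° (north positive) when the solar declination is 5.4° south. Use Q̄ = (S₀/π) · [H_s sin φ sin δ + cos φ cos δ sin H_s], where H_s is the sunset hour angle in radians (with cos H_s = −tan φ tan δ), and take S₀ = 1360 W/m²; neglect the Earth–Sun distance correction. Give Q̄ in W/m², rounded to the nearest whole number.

cos H_s = −tan(50.0°) · tan(-5.4°) = 0.1127, so H_s = arccos(0.1127) = 83.53°. In radians, H_s = 1.4579.
H_s sin φ sin δ = 1.4579 × 0.7660 × -0.0941 = -0.1051.
cos φ cos δ sin H_s = 0.6428 × 0.9956 × 0.9936 = 0.6359.
Q̄ = (1360/π) × (-0.1051 + 0.6359) = 432.90 × 0.5308 = 229.78 W/m².

230 W/m²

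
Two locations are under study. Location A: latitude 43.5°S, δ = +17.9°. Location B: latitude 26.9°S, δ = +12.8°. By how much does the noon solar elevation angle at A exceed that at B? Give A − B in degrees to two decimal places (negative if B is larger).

-21.70°

A: 90° − |-43.5 − (17.9)| = 28.60°.
B: 90° − |-26.9 − (12.8)| = 50.30°.
A − B = 28.60 − 50.30 = -21.70°.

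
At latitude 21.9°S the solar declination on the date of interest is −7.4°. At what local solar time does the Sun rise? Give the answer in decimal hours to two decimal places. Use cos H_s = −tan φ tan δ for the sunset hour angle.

−tan φ tan δ = −(-0.4020)(-0.1299) = -0.0522; H_s = arccos(-0.0522) = 92.99°.
Sunrise is at 12 − H_s/15 = 12 − 6.199 = 5.801 h local solar time.

5.80 h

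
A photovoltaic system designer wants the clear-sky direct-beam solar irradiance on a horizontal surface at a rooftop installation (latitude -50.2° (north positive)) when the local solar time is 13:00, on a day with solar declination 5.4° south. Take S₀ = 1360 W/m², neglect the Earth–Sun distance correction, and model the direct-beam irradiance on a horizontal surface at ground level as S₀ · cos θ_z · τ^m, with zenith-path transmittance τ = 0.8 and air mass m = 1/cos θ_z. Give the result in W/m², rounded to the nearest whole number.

676 W/m²

Hour angle H = 15° × (13 − 12) = 15.00°.
cos θ_z = sin(-50.2°) sin(-5.4°) + cos(-50.2°) cos(-5.4°) cos(15.00°) = 0.0723 + 0.6156 = 0.6879.
Air mass m = 1/cos θ_z = 1/0.6879 = 1.454; τ^m = 0.8^1.454 = 0.7229.
Surface direct beam = 1360 × 0.6879 × 0.7229 = 676.30 W/m².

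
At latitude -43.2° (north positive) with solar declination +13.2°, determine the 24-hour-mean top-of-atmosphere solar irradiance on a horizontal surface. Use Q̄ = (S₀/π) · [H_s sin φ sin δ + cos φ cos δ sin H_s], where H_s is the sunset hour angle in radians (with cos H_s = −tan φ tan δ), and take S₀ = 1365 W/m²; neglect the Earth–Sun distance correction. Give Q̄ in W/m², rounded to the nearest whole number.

cos H_s = −tan(-43.2°) · tan(13.2°) = 0.2203, so H_s = arccos(0.2203) = 77.27°. In radians, H_s = 1.3486.
H_s sin φ sin δ = 1.3486 × -0.6845 × 0.2284 = -0.2108.
cos φ cos δ sin H_s = 0.7290 × 0.9736 × 0.9754 = 0.6923.
Q̄ = (1365/π) × (-0.2108 + 0.6923) = 434.49 × 0.4815 = 209.21 W/m².

209 W/m²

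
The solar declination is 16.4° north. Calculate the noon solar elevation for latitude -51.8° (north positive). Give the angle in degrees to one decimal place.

21.8°

At local solar noon the hour angle is zero, so the elevation is 90° − |φ − δ| = 90° − |-51.8° − (16.4°)| = 90° − 68.2° = 21.8°.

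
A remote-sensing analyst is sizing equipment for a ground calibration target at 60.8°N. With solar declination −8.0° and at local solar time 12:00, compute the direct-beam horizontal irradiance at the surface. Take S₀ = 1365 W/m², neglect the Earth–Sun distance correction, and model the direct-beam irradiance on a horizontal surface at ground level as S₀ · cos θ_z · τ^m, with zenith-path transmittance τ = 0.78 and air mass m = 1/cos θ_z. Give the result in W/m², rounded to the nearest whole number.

248 W/m²

Hour angle H = 15° × (12 − 12) = 0.00°.
cos θ_z = sin(60.8°) sin(-8.0°) + cos(60.8°) cos(-8.0°) cos(0.00°) = -0.1215 + 0.4831 = 0.3616.
Air mass m = 1/cos θ_z = 1/0.3616 = 2.765; τ^m = 0.78^2.765 = 0.5031.
Surface direct beam = 1365 × 0.3616 × 0.5031 = 248.32 W/m².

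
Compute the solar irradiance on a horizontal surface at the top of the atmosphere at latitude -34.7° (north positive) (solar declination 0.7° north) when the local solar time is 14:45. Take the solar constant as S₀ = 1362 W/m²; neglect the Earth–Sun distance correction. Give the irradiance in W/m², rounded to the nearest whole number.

Hour angle H = 15° × (14.75 − 12) = 41.25°.
With φ = -34.7°, δ = 0.7°, H = 41.25°: sin φ sin δ = -0.0070, cos φ cos δ cos H = 0.6181, so cos θ_z = 0.6111.
Top-of-atmosphere irradiance = S₀ cos θ_z = 1362 × 0.6111 = 832.32 W/m².

832 W/m²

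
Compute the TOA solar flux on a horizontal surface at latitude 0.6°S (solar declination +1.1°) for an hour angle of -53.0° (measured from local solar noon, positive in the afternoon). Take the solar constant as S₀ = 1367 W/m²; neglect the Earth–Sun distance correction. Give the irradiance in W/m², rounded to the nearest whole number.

822 W/m²

cos θ_z = sin φ sin δ + cos φ cos δ cos H = (-0.0105)(0.0192) + (0.9999)(0.9998)(0.6018) = 0.6014.
Top-of-atmosphere irradiance = S₀ cos θ_z = 1367 × 0.6014 = 822.11 W/m².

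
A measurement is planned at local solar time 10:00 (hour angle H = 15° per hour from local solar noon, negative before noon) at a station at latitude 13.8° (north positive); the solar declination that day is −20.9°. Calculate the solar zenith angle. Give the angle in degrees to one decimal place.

45.5°

Hour angle H = 15° × (10 − 12) = -30.00°.
With φ = 13.8°, δ = -20.9°, H = -30.00°: sin φ sin δ = -0.0851, cos φ cos δ cos H = 0.7857, so cos θ_z = 0.7006.
θ_z = arccos(0.7006) = 45.52°.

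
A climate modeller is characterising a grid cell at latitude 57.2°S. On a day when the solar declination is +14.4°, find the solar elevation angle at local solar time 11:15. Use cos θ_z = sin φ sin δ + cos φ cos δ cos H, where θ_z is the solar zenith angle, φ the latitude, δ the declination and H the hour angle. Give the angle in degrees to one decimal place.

17.8°

Hour angle H = 15° × (11.25 − 12) = -11.25°.
cos θ_z = sin(-57.2°) sin(14.4°) + cos(-57.2°) cos(14.4°) cos(-11.25°) = -0.2090 + 0.5146 = 0.3056.
θ_z = arccos(0.3056) = 72.21°, so the elevation is 90° − 72.21° = 17.79°.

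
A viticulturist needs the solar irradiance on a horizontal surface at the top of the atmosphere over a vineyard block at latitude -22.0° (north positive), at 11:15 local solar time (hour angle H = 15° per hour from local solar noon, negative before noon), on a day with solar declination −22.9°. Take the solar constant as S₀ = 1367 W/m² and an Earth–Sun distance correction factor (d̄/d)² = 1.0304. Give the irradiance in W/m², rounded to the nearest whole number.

1385 W/m²

Hour angle H = 15° × (11.25 − 12) = -11.25°.
With φ = -22.0°, δ = -22.9°, H = -11.25°: sin φ sin δ = 0.1458, cos φ cos δ cos H = 0.8377, so cos θ_z = 0.9835.
Top-of-atmosphere irradiance = S₀ (d̄/d)² cos θ_z = 1367 × 1.0304 × 0.9835 = 1385.32 W/m².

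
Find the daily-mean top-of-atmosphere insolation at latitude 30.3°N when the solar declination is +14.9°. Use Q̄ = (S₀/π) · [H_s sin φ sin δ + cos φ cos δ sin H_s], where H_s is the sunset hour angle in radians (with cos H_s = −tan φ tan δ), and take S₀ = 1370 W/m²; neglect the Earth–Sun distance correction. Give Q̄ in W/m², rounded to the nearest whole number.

457 W/m²

The sunset hour angle satisfies cos H_s = −tan φ tan δ = -0.1555, giving H_s = 98.95°. In radians, H_s = 1.7270.
H_s sin φ sin δ = 1.7270 × 0.5045 × 0.2571 = 0.2240.
cos φ cos δ sin H_s = 0.8634 × 0.9664 × 0.9878 = 0.8242.
Q̄ = (1370/π) × (0.2240 + 0.8242) = 436.08 × 1.0482 = 457.10 W/m².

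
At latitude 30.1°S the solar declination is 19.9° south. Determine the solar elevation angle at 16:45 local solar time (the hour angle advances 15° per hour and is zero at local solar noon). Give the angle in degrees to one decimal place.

25.6°

Hour angle H = 15° × (16.75 − 12) = 71.25°.
cos θ_z = sin φ sin δ + cos φ cos δ cos H = (-0.5015)(-0.3404) + (0.8652)(0.9403)(0.3214) = 0.4322.
θ_z = arccos(0.4322) = 64.39°, so the elevation is 90° − 64.39° = 25.61°.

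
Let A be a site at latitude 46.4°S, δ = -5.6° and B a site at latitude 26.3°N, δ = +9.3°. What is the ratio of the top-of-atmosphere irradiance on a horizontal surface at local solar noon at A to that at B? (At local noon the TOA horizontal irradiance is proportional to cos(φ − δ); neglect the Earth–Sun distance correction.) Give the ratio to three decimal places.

0.792

A: cos θ_z = cos(-46.4° − (-5.6°)) = 0.7570.
B: cos θ_z = cos(26.3° − (9.3°)) = 0.9563.
Ratio A/B = 0.7570 / 0.9563 = 0.7916.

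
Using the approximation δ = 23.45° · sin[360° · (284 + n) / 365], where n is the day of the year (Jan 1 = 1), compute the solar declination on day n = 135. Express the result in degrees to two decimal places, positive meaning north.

+18.79°

360 × (284 + 135) / 365 = 413.260°; sin(413.260°) = 0.8014.
δ = 23.45 × 0.8014 = 18.793° ≈ +18.79°.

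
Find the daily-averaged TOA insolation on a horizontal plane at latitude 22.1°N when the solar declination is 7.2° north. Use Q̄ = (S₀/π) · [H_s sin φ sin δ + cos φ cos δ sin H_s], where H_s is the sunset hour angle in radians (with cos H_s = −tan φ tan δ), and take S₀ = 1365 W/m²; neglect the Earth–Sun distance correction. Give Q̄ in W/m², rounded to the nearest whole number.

cos H_s = −tan(22.1°) · tan(7.2°) = -0.0513, so H_s = arccos(-0.0513) = 92.94°. In radians, H_s = 1.6221.
H_s sin φ sin δ = 1.6221 × 0.3762 × 0.1253 = 0.0765.
cos φ cos δ sin H_s = 0.9265 × 0.9921 × 0.9987 = 0.9180.
Q̄ = (1365/π) × (0.0765 + 0.9180) = 434.49 × 0.9945 = 432.10 W/m².

432 W/m²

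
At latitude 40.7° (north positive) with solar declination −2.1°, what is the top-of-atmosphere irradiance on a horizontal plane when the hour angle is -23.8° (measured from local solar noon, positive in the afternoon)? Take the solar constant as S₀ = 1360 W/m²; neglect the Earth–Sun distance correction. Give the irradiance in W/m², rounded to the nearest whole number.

910 W/m²

cos θ_z = sin(40.7°) sin(-2.1°) + cos(40.7°) cos(-2.1°) cos(-23.80°) = -0.0239 + 0.6932 = 0.6693.
Top-of-atmosphere irradiance = S₀ cos θ_z = 1360 × 0.6693 = 910.25 W/m².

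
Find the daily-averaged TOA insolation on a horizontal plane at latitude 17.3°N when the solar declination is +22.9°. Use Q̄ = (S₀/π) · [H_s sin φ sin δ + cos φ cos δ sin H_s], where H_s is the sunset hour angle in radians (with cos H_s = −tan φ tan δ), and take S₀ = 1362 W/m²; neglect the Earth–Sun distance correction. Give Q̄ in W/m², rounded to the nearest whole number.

−tan φ tan δ = −(0.3115)(0.4224) = -0.1316; H_s = arccos(-0.1316) = 97.56°. In radians, H_s = 1.7027.
H_s sin φ sin δ = 1.7027 × 0.2974 × 0.3891 = 0.1970.
cos φ cos δ sin H_s = 0.9548 × 0.9212 × 0.9913 = 0.8719.
Q̄ = (1362/π) × (0.1970 + 0.8719) = 433.54 × 1.0689 = 463.41 W/m².

463 W/m²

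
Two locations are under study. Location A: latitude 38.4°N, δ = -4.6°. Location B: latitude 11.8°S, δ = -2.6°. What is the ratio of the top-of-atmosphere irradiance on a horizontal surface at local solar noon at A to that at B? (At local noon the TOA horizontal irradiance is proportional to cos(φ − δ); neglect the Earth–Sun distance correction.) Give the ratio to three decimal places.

A: cos θ_z = cos(38.4° − (-4.6°)) = 0.7314.
B: cos θ_z = cos(-11.8° − (-2.6°)) = 0.9871.
Ratio A/B = 0.7314 / 0.9871 = 0.7410.

0.741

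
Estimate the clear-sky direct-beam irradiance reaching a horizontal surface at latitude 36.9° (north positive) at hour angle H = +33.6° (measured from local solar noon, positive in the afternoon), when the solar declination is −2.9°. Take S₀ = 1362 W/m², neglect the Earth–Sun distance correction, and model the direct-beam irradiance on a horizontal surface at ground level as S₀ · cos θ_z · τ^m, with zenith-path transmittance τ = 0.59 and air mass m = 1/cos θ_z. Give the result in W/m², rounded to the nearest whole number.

377 W/m²

cos θ_z = sin φ sin δ + cos φ cos δ cos H = (0.6004)(-0.0506) + (0.7997)(0.9987)(0.8329) = 0.6348.
Air mass m = 1/cos θ_z = 1/0.6348 = 1.575; τ^m = 0.59^1.575 = 0.4356.
Surface direct beam = 1362 × 0.6348 × 0.4356 = 376.62 W/m².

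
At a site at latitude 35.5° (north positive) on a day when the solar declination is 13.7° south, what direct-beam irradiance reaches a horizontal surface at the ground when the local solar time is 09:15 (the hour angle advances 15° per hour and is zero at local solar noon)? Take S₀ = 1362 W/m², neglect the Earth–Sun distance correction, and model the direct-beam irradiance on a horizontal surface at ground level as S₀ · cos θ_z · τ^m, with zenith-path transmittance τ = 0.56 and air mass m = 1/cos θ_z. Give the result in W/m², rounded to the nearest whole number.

Hour angle H = 15° × (9.25 − 12) = -41.25°.
cos θ_z = sin(35.5°) sin(-13.7°) + cos(35.5°) cos(-13.7°) cos(-41.25°) = -0.1375 + 0.5947 = 0.4572.
Air mass m = 1/cos θ_z = 1/0.4572 = 2.187; τ^m = 0.56^2.187 = 0.2814.
Surface direct beam = 1362 × 0.4572 × 0.2814 = 175.23 W/m².

175 W/m²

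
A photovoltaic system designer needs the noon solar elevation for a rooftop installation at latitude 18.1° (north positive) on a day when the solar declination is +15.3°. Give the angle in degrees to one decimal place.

87.2°

At local solar noon the hour angle is zero, so the elevation is 90° − |φ − δ| = 90° − |18.1° − (15.3°)| = 90° − 2.8° = 87.2°.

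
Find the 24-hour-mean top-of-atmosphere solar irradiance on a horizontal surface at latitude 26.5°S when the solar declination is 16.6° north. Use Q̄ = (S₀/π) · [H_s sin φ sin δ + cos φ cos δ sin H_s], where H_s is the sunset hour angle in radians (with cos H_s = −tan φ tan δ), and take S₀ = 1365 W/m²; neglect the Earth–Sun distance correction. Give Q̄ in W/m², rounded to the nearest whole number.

290 W/m²

cos H_s = −tan(-26.5°) · tan(16.6°) = 0.1486, so H_s = arccos(0.1486) = 81.45°. In radians, H_s = 1.4216.
H_s sin φ sin δ = 1.4216 × -0.4462 × 0.2857 = -0.1812.
cos φ cos δ sin H_s = 0.8949 × 0.9583 × 0.9889 = 0.8481.
Q̄ = (1365/π) × (-0.1812 + 0.8481) = 434.49 × 0.6669 = 289.76 W/m².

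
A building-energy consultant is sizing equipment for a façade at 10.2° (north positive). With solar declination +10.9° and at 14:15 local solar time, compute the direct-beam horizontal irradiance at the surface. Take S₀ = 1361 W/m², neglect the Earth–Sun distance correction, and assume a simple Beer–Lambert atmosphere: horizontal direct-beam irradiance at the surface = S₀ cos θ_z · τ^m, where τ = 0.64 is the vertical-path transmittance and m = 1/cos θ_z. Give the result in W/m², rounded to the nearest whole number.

Hour angle H = 15° × (14.25 − 12) = 33.75°.
With φ = 10.2°, δ = 10.9°, H = 33.75°: sin φ sin δ = 0.0335, cos φ cos δ cos H = 0.8036, so cos θ_z = 0.8371.
Air mass m = 1/cos θ_z = 1/0.8371 = 1.195; τ^m = 0.64^1.195 = 0.5867.
Surface direct beam = 1361 × 0.8371 × 0.5867 = 668.42 W/m².

668 W/m²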